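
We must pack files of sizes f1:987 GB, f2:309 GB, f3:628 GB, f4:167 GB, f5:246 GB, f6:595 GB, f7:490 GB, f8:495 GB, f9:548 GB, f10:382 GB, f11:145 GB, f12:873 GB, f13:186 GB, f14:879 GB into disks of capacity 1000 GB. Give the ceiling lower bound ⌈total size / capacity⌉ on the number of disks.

Total size = 987 + 309 + 628 + 167 + 246 + 595 + 490 + 495 + 548 + 382 + 145 + 873 + 186 + 879 = 6930 GB.
⌈6930 / 1000⌉ = 7.

7 disks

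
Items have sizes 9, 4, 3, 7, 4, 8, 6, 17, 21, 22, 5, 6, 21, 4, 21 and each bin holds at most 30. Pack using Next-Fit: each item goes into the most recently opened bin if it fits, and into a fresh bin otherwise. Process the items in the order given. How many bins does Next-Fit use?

Put 9 in bin 1; 21 remain.
Put 4 in bin 1; 17 remain.
Put 3 in bin 1; 14 remain.
Put 7 in bin 1; 7 remain.
Put 4 in bin 1; 3 remain.
Put 8 in bin 2; 22 remain.
Put 6 in bin 2; 16 remain.
Put 17 in bin 3; 13 remain.
Put 21 in bin 4; 9 remain.
Put 22 in bin 5; 8 remain.
Put 5 in bin 5; 3 remain.
Put 6 in bin 6; 24 remain.
Put 21 in bin 6; 3 remain.
Put 4 in bin 7; 26 remain.
Put 21 in bin 7; 5 remain.

7 bins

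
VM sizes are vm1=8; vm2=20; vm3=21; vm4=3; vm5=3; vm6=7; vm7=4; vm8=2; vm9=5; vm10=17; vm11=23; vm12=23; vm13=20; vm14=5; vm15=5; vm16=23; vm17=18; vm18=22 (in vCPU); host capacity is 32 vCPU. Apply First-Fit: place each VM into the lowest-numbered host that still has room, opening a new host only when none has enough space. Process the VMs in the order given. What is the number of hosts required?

9

host 1: place vm1 (8 vCPU), 24 vCPU left
host 1: place vm2 (20 vCPU), 4 vCPU left
host 2: place vm3 (21 vCPU), 11 vCPU left
host 1: place vm4 (3 vCPU), 1 vCPU left
host 2: place vm5 (3 vCPU), 8 vCPU left
host 2: place vm6 (7 vCPU), 1 vCPU left
host 3: place vm7 (4 vCPU), 28 vCPU left
host 3: place vm8 (2 vCPU), 26 vCPU left
host 3: place vm9 (5 vCPU), 21 vCPU left
host 3: place vm10 (17 vCPU), 4 vCPU left
host 4: place vm11 (23 vCPU), 9 vCPU left
host 5: place vm12 (23 vCPU), 9 vCPU left
host 6: place vm13 (20 vCPU), 12 vCPU left
host 4: place vm14 (5 vCPU), 4 vCPU left
host 5: place vm15 (5 vCPU), 4 vCPU left
host 7: place vm16 (23 vCPU), 9 vCPU left
host 8: place vm17 (18 vCPU), 14 vCPU left
host 9: place vm18 (22 vCPU), 10 vCPU left
Final hosts: [8,20,3] [21,3,7] [4,2,5,17] [23,5] [23,5] [20] [23] [18] [22].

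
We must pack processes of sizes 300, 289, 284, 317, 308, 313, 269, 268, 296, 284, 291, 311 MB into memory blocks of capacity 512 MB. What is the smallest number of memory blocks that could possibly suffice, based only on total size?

Total size = 300 + 289 + 284 + 317 + 308 + 313 + 269 + 268 + 296 + 284 + 291 + 311 = 3530 MB.
⌈3530 / 512⌉ = 7.

7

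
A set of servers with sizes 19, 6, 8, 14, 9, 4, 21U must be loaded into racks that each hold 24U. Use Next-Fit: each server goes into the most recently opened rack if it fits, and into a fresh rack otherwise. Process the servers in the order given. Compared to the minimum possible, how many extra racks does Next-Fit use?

1

Next-Fit: [19] [6,8] [14,9] [4] [21] → 5 racks.
Total size 81U; any packing needs at least ⌈81/24⌉ = 4 racks.
An optimal packing achieves that bound: [21] [19,4] [14,9] [8,6] → 4 racks.
Excess: 5 − 4 = 1.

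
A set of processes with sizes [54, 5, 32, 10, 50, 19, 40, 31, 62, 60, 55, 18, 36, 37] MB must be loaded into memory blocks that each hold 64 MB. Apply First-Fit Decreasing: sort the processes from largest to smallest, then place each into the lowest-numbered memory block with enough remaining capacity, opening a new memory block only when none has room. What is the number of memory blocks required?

Sorted descending: 62, 60, 55, 54, 50, 40, 37, 36, 32, 31, 19, 18, 10, 5.
memory block 1: place 62 MB, 2 MB left
memory block 2: place 60 MB, 4 MB left
memory block 3: place 55 MB, 9 MB left
memory block 4: place 54 MB, 10 MB left
memory block 5: place 50 MB, 14 MB left
memory block 6: place 40 MB, 24 MB left
memory block 7: place 37 MB, 27 MB left
memory block 8: place 36 MB, 28 MB left
memory block 9: place 32 MB, 32 MB left
memory block 9: place 31 MB, 1 MB left
memory block 6: place 19 MB, 5 MB left
memory block 7: place 18 MB, 9 MB left
memory block 4: place 10 MB, 0 MB left
memory block 3: place 5 MB, 4 MB left
Final memory blocks: [62] [60] [55,5] [54,10] [50] [40,19] [37,18] [36] [32,31].

9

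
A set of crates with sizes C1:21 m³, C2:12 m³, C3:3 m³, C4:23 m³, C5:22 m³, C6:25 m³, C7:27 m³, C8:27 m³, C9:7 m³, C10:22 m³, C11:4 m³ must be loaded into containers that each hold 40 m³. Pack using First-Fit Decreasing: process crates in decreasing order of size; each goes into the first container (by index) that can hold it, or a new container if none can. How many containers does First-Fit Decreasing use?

7

Sorted descending: 27, 27, 25, 23, 22, 22, 21, 12, 7, 4, 3.
container 1: place 27 m³, 13 m³ left
container 2: place 27 m³, 13 m³ left
container 3: place 25 m³, 15 m³ left
container 4: place 23 m³, 17 m³ left
container 5: place 22 m³, 18 m³ left
container 6: place 22 m³, 18 m³ left
container 7: place 21 m³, 19 m³ left
container 1: place 12 m³, 1 m³ left
container 2: place 7 m³, 6 m³ left
container 2: place 4 m³, 2 m³ left
container 3: place 3 m³, 12 m³ left
Final containers: [27,12] [27,7,4] [25,3] [23] [22] [22] [21].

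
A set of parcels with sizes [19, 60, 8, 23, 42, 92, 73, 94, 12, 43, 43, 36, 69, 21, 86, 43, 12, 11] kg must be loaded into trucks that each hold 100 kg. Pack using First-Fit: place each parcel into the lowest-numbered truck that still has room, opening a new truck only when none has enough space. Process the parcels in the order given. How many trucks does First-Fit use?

9 trucks

Put 19 kg in truck 1; 81 kg remain.
Put 60 kg in truck 1; 21 kg remain.
Put 8 kg in truck 1; 13 kg remain.
Put 23 kg in truck 2; 77 kg remain.
Put 42 kg in truck 2; 35 kg remain.
Put 92 kg in truck 3; 8 kg remain.
Put 73 kg in truck 4; 27 kg remain.
Put 94 kg in truck 5; 6 kg remain.
Put 12 kg in truck 1; 1 kg remain.
Put 43 kg in truck 6; 57 kg remain.
Put 43 kg in truck 6; 14 kg remain.
Put 36 kg in truck 7; 64 kg remain.
Put 69 kg in truck 8; 31 kg remain.
Put 21 kg in truck 2; 14 kg remain.
Put 86 kg in truck 9; 14 kg remain.
Put 43 kg in truck 7; 21 kg remain.
Put 12 kg in truck 2; 2 kg remain.
Put 11 kg in truck 4; 16 kg remain.
Final trucks: [19,60,8,12] [23,42,21,12] [92] [73,11] [94] [43,43] [36,43] [69] [86].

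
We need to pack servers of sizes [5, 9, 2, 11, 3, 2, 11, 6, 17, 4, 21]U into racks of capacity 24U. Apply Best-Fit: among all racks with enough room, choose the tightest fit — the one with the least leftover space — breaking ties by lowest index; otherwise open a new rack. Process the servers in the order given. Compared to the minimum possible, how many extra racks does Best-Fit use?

Best-Fit: [5,9,2,3,2] [11,11] [6,17] [4] [21] → 5 racks.
Total size 91U; any packing needs at least ⌈91/24⌉ = 4 racks.
An optimal packing achieves that bound: [21,3] [17,6] [11,11,2] [9,5,4,2] → 4 racks.
Excess: 5 − 4 = 1.

1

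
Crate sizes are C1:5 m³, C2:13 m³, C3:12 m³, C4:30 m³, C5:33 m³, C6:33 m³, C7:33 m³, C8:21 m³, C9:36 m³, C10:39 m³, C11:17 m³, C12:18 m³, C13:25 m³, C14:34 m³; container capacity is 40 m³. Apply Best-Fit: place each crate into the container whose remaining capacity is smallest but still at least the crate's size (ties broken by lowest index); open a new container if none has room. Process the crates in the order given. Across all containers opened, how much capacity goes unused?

91

container 1: place C1 (5 m³), 35 m³ left
container 1: place C2 (13 m³), 22 m³ left
container 1: place C3 (12 m³), 10 m³ left
container 2: place C4 (30 m³), 10 m³ left
container 3: place C5 (33 m³), 7 m³ left
container 4: place C6 (33 m³), 7 m³ left
container 5: place C7 (33 m³), 7 m³ left
container 6: place C8 (21 m³), 19 m³ left
container 7: place C9 (36 m³), 4 m³ left
container 8: place C10 (39 m³), 1 m³ left
container 6: place C11 (17 m³), 2 m³ left
container 9: place C12 (18 m³), 22 m³ left
container 10: place C13 (25 m³), 15 m³ left
container 11: place C14 (34 m³), 6 m³ left
11 containers × 40 m³ = 440 m³; used 349 m³; unused 91 m³.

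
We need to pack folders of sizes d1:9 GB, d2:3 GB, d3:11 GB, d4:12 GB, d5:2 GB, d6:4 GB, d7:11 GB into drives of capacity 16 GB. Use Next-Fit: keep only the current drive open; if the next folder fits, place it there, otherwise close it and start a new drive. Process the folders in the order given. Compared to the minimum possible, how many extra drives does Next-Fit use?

0

Next-Fit: [9,3] [11] [12,2] [4,11] → 4 drives.
Total size 52 GB; any packing needs at least ⌈52/16⌉ = 4 drives.
So 4 is already optimal.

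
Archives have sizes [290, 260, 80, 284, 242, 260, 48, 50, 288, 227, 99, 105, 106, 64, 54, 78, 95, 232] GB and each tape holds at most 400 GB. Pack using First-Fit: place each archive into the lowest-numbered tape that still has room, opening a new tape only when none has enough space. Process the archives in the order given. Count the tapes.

290 GB → tape 1 (remaining 110 GB)
260 GB → tape 2 (remaining 140 GB)
80 GB → tape 1 (remaining 30 GB)
284 GB → tape 3 (remaining 116 GB)
242 GB → tape 4 (remaining 158 GB)
260 GB → tape 5 (remaining 140 GB)
48 GB → tape 2 (remaining 92 GB)
50 GB → tape 2 (remaining 42 GB)
288 GB → tape 6 (remaining 112 GB)
227 GB → tape 7 (remaining 173 GB)
99 GB → tape 3 (remaining 17 GB)
105 GB → tape 4 (remaining 53 GB)
106 GB → tape 5 (remaining 34 GB)
64 GB → tape 6 (remaining 48 GB)
54 GB → tape 7 (remaining 119 GB)
78 GB → tape 7 (remaining 41 GB)
95 GB → tape 8 (remaining 305 GB)
232 GB → tape 8 (remaining 73 GB)

8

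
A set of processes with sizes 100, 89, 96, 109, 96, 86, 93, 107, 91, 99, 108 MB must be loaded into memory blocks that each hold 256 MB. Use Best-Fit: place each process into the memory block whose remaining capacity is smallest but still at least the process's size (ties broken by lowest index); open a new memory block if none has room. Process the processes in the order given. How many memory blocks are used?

100 MB → memory block 1 (remaining 156 MB)
89 MB → memory block 1 (remaining 67 MB)
96 MB → memory block 2 (remaining 160 MB)
109 MB → memory block 2 (remaining 51 MB)
96 MB → memory block 3 (remaining 160 MB)
86 MB → memory block 3 (remaining 74 MB)
93 MB → memory block 4 (remaining 163 MB)
107 MB → memory block 4 (remaining 56 MB)
91 MB → memory block 5 (remaining 165 MB)
99 MB → memory block 5 (remaining 66 MB)
108 MB → memory block 6 (remaining 148 MB)
Final memory blocks: [100,89] [96,109] [96,86] [93,107] [91,99] [108].

6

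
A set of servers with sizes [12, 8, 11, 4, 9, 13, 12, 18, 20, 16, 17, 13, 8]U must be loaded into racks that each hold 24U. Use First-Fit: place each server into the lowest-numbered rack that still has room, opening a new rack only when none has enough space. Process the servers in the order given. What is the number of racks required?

Put 12U in rack 1; 12U remain.
Put 8U in rack 1; 4U remain.
Put 11U in rack 2; 13U remain.
Put 4U in rack 1; 0U remain.
Put 9U in rack 2; 4U remain.
Put 13U in rack 3; 11U remain.
Put 12U in rack 4; 12U remain.
Put 18U in rack 5; 6U remain.
Put 20U in rack 6; 4U remain.
Put 16U in rack 7; 8U remain.
Put 17U in rack 8; 7U remain.
Put 13U in rack 9; 11U remain.
Put 8U in rack 3; 3U remain.

9 racks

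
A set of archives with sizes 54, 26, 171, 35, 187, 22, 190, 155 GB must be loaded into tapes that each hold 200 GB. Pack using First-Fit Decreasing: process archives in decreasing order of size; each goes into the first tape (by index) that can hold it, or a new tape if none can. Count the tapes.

5

Sorted descending: 190, 187, 171, 155, 54, 35, 26, 22.
190 GB → tape 1 (remaining 10 GB)
187 GB → tape 2 (remaining 13 GB)
171 GB → tape 3 (remaining 29 GB)
155 GB → tape 4 (remaining 45 GB)
54 GB → tape 5 (remaining 146 GB)
35 GB → tape 4 (remaining 10 GB)
26 GB → tape 3 (remaining 3 GB)
22 GB → tape 5 (remaining 124 GB)
Final tapes: [190] [187] [171,26] [155,35] [54,22].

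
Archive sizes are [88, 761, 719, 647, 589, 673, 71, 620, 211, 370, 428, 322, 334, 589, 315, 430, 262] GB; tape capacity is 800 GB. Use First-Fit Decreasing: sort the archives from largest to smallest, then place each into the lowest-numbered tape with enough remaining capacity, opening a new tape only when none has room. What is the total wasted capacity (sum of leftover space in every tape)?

Sorted descending: 761, 719, 673, 647, 620, 589, 589, 430, 428, 370, 334, 322, 315, 262, 211, 88, 71.
761 GB → tape 1 (remaining 39 GB)
719 GB → tape 2 (remaining 81 GB)
673 GB → tape 3 (remaining 127 GB)
647 GB → tape 4 (remaining 153 GB)
620 GB → tape 5 (remaining 180 GB)
589 GB → tape 6 (remaining 211 GB)
589 GB → tape 7 (remaining 211 GB)
430 GB → tape 8 (remaining 370 GB)
428 GB → tape 9 (remaining 372 GB)
370 GB → tape 8 (remaining 0 GB)
334 GB → tape 9 (remaining 38 GB)
322 GB → tape 10 (remaining 478 GB)
315 GB → tape 10 (remaining 163 GB)
262 GB → tape 11 (remaining 538 GB)
211 GB → tape 6 (remaining 0 GB)
88 GB → tape 3 (remaining 39 GB)
71 GB → tape 2 (remaining 10 GB)
11 tapes × 800 GB = 8800 GB; used 7429 GB; unused 1371 GB.

1371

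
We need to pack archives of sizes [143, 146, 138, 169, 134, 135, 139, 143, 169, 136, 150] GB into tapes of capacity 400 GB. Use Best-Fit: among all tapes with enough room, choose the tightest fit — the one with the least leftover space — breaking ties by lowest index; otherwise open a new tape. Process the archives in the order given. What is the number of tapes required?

Put 143 GB in tape 1; 257 GB remain.
Put 146 GB in tape 1; 111 GB remain.
Put 138 GB in tape 2; 262 GB remain.
Put 169 GB in tape 2; 93 GB remain.
Put 134 GB in tape 3; 266 GB remain.
Put 135 GB in tape 3; 131 GB remain.
Put 139 GB in tape 4; 261 GB remain.
Put 143 GB in tape 4; 118 GB remain.
Put 169 GB in tape 5; 231 GB remain.
Put 136 GB in tape 5; 95 GB remain.
Put 150 GB in tape 6; 250 GB remain.
Final tapes: [143,146] [138,169] [134,135] [139,143] [169,136] [150].

6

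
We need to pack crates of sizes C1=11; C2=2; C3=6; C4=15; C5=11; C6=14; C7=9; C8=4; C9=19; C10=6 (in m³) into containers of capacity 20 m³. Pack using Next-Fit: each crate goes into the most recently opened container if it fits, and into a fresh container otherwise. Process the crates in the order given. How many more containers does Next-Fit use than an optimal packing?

Next-Fit: [11,2,6] [15] [11] [14] [9,4] [19] [6] → 7 containers.
Total size 97 m³; any packing needs at least ⌈97/20⌉ = 5 containers.
An optimal packing achieves that bound: [19] [15,4] [14,6] [11,9] [11,6,2] → 5 containers.
Excess: 7 − 5 = 2.

2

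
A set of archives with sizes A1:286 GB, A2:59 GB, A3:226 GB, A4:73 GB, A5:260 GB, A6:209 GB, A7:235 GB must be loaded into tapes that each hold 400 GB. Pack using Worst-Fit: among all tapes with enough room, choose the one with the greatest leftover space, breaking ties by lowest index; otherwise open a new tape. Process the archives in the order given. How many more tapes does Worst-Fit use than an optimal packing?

0

Worst-Fit: [286,59] [226,73] [260] [209] [235] → 5 tapes.
5 archives exceed 200 GB (half the capacity), and no two of those can share a tape, so at least 5 tapes are needed.
So 5 is already optimal.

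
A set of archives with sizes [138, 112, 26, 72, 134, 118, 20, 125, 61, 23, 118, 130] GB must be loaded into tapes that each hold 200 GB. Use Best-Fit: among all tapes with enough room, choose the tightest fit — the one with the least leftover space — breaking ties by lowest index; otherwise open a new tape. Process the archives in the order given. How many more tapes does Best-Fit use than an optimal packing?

Best-Fit: [138,26,20] [112,72] [134,61] [118] [125,23] [118] [130] → 7 tapes.
7 archives exceed 100 GB (half the capacity), and no two of those can share a tape, so at least 7 tapes are needed.
So 7 is already optimal.

0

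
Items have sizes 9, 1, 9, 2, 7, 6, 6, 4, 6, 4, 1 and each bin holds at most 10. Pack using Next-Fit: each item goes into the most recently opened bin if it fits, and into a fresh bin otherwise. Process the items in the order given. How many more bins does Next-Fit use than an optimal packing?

1

Next-Fit: [9,1] [9] [2,7] [6] [6,4] [6,4] [1] → 7 bins.
Total size 55; any packing needs at least ⌈55/10⌉ = 6 bins.
An optimal packing achieves that bound: [9,1] [9,1] [7,2] [6,4] [6,4] [6] → 6 bins.
Excess: 7 − 6 = 1.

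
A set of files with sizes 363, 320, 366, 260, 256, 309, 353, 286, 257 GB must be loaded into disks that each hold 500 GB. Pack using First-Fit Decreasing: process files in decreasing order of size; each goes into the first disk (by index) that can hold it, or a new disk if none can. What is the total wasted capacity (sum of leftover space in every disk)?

Sorted descending: 366, 363, 353, 320, 309, 286, 260, 257, 256.
366 GB → disk 1 (remaining 134 GB)
363 GB → disk 2 (remaining 137 GB)
353 GB → disk 3 (remaining 147 GB)
320 GB → disk 4 (remaining 180 GB)
309 GB → disk 5 (remaining 191 GB)
286 GB → disk 6 (remaining 214 GB)
260 GB → disk 7 (remaining 240 GB)
257 GB → disk 8 (remaining 243 GB)
256 GB → disk 9 (remaining 244 GB)
9 disks × 500 GB = 4500 GB; used 2770 GB; unused 1730 GB.

1730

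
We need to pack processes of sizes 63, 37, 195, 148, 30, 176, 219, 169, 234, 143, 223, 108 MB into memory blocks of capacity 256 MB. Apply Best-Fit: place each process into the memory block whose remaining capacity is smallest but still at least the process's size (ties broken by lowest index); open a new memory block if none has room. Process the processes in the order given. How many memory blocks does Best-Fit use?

8

memory block 1: place 63 MB, 193 MB left
memory block 1: place 37 MB, 156 MB left
memory block 2: place 195 MB, 61 MB left
memory block 1: place 148 MB, 8 MB left
memory block 2: place 30 MB, 31 MB left
memory block 3: place 176 MB, 80 MB left
memory block 4: place 219 MB, 37 MB left
memory block 5: place 169 MB, 87 MB left
memory block 6: place 234 MB, 22 MB left
memory block 7: place 143 MB, 113 MB left
memory block 8: place 223 MB, 33 MB left
memory block 7: place 108 MB, 5 MB left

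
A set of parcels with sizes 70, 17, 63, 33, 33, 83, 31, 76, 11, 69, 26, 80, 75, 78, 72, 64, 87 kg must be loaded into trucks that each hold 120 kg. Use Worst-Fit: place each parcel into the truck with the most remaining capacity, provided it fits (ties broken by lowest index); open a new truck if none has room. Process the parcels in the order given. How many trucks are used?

truck 1: place 70 kg, 50 kg left
truck 1: place 17 kg, 33 kg left
truck 2: place 63 kg, 57 kg left
truck 2: place 33 kg, 24 kg left
truck 1: place 33 kg, 0 kg left
truck 3: place 83 kg, 37 kg left
truck 3: place 31 kg, 6 kg left
truck 4: place 76 kg, 44 kg left
truck 4: place 11 kg, 33 kg left
truck 5: place 69 kg, 51 kg left
truck 5: place 26 kg, 25 kg left
truck 6: place 80 kg, 40 kg left
truck 7: place 75 kg, 45 kg left
truck 8: place 78 kg, 42 kg left
truck 9: place 72 kg, 48 kg left
truck 10: place 64 kg, 56 kg left
truck 11: place 87 kg, 33 kg left
Final trucks: [70,17,33] [63,33] [83,31] [76,11] [69,26] [80] [75] [78] [72] [64] [87].

11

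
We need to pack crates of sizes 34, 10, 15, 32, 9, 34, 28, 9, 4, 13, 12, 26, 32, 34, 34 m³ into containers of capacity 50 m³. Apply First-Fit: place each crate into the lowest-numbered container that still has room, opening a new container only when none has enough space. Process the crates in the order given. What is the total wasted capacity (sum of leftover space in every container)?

74

container 1: place 34 m³, 16 m³ left
container 1: place 10 m³, 6 m³ left
container 2: place 15 m³, 35 m³ left
container 2: place 32 m³, 3 m³ left
container 3: place 9 m³, 41 m³ left
container 3: place 34 m³, 7 m³ left
container 4: place 28 m³, 22 m³ left
container 4: place 9 m³, 13 m³ left
container 1: place 4 m³, 2 m³ left
container 4: place 13 m³, 0 m³ left
container 5: place 12 m³, 38 m³ left
container 5: place 26 m³, 12 m³ left
container 6: place 32 m³, 18 m³ left
container 7: place 34 m³, 16 m³ left
container 8: place 34 m³, 16 m³ left
8 containers × 50 m³ = 400 m³; used 326 m³; unused 74 m³.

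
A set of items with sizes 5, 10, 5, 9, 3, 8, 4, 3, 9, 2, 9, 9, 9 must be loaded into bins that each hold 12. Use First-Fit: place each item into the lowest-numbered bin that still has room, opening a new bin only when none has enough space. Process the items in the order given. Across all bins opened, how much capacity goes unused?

11

Put 5 in bin 1; 7 remain.
Put 10 in bin 2; 2 remain.
Put 5 in bin 1; 2 remain.
Put 9 in bin 3; 3 remain.
Put 3 in bin 3; 0 remain.
Put 8 in bin 4; 4 remain.
Put 4 in bin 4; 0 remain.
Put 3 in bin 5; 9 remain.
Put 9 in bin 5; 0 remain.
Put 2 in bin 1; 0 remain.
Put 9 in bin 6; 3 remain.
Put 9 in bin 7; 3 remain.
Put 9 in bin 8; 3 remain.
8 bins × 12 = 96; used 85; unused 11.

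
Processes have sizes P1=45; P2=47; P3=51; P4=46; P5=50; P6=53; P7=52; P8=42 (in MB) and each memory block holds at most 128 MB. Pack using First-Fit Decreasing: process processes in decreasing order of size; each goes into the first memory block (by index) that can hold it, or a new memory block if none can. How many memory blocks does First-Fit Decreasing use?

Sorted descending: 53, 52, 51, 50, 47, 46, 45, 42.
memory block 1: place 53 MB, 75 MB left
memory block 1: place 52 MB, 23 MB left
memory block 2: place 51 MB, 77 MB left
memory block 2: place 50 MB, 27 MB left
memory block 3: place 47 MB, 81 MB left
memory block 3: place 46 MB, 35 MB left
memory block 4: place 45 MB, 83 MB left
memory block 4: place 42 MB, 41 MB left

4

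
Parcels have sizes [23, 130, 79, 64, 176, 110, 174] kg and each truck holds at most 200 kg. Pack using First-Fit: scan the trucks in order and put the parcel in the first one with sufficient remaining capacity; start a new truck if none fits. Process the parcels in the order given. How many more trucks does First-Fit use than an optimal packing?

1

First-Fit: [23,130] [79,64] [176] [110] [174] → 5 trucks.
Total size 756 kg; any packing needs at least ⌈756/200⌉ = 4 trucks.
An optimal packing achieves that bound: [176,23] [174] [130,64] [110,79] → 4 trucks.
Excess: 5 − 4 = 1.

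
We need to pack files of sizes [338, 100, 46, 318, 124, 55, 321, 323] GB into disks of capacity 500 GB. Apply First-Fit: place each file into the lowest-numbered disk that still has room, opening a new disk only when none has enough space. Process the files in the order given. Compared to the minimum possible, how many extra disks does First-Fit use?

First-Fit: [338,100,46] [318,124,55] [321] [323] → 4 disks.
Total size 1625 GB; any packing needs at least ⌈1625/500⌉ = 4 disks.
So 4 is already optimal.

0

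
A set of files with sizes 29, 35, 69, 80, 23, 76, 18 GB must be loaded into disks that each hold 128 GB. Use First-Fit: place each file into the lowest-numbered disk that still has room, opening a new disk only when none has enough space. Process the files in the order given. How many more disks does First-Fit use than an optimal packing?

1

First-Fit: [29,35,23,18] [69] [80] [76] → 4 disks.
Total size 330 GB; any packing needs at least ⌈330/128⌉ = 3 disks.
An optimal packing achieves that bound: [80,35] [76,29,23] [69,18] → 3 disks.
Excess: 4 − 3 = 1.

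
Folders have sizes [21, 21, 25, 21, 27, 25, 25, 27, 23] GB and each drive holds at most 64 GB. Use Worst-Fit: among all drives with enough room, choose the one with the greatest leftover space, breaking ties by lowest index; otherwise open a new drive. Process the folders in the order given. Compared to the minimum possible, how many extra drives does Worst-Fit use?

Worst-Fit: [21,21] [25,21] [27,25] [25,27] [23] → 5 drives.
Total size 215 GB; any packing needs at least ⌈215/64⌉ = 4 drives.
An optimal packing achieves that bound: [27,27] [25,25] [25,23] [21,21,21] → 4 drives.
Excess: 5 − 4 = 1.

1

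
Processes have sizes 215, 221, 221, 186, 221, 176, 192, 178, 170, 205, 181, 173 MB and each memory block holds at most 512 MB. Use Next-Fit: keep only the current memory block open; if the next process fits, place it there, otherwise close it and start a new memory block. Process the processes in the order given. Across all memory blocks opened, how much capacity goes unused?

733

215 MB → memory block 1 (remaining 297 MB)
221 MB → memory block 1 (remaining 76 MB)
221 MB → memory block 2 (remaining 291 MB)
186 MB → memory block 2 (remaining 105 MB)
221 MB → memory block 3 (remaining 291 MB)
176 MB → memory block 3 (remaining 115 MB)
192 MB → memory block 4 (remaining 320 MB)
178 MB → memory block 4 (remaining 142 MB)
170 MB → memory block 5 (remaining 342 MB)
205 MB → memory block 5 (remaining 137 MB)
181 MB → memory block 6 (remaining 331 MB)
173 MB → memory block 6 (remaining 158 MB)
6 memory blocks × 512 MB = 3072 MB; used 2339 MB; unused 733 MB.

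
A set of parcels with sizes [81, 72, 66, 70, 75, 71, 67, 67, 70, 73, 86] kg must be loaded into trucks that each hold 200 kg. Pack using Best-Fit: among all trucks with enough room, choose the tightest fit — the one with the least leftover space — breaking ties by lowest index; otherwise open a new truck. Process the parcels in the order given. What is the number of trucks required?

6 trucks

Put 81 kg in truck 1; 119 kg remain.
Put 72 kg in truck 1; 47 kg remain.
Put 66 kg in truck 2; 134 kg remain.
Put 70 kg in truck 2; 64 kg remain.
Put 75 kg in truck 3; 125 kg remain.
Put 71 kg in truck 3; 54 kg remain.
Put 67 kg in truck 4; 133 kg remain.
Put 67 kg in truck 4; 66 kg remain.
Put 70 kg in truck 5; 130 kg remain.
Put 73 kg in truck 5; 57 kg remain.
Put 86 kg in truck 6; 114 kg remain.
Final trucks: [81,72] [66,70] [75,71] [67,67] [70,73] [86].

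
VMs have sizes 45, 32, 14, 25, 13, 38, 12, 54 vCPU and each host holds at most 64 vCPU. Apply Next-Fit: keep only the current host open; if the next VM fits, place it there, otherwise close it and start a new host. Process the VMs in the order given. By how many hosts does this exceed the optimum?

1

Next-Fit: [45] [32,14] [25,13] [38,12] [54] → 5 hosts.
Total size 233 vCPU; any packing needs at least ⌈233/64⌉ = 4 hosts.
An optimal packing achieves that bound: [54] [45,14] [38,25] [32,13,12] → 4 hosts.
Excess: 5 − 4 = 1.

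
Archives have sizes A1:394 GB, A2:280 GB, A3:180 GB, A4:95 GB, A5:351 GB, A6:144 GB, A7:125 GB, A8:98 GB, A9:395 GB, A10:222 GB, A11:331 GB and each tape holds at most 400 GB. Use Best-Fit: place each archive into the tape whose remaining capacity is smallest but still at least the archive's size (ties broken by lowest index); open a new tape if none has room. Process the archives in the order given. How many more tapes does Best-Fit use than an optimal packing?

1

Best-Fit: [394] [280,95] [180,144] [351] [125,98] [395] [222] [331] → 8 tapes.
Total size 2615 GB; any packing needs at least ⌈2615/400⌉ = 7 tapes.
An optimal packing achieves that bound: [395] [394] [351] [331] [280,98] [222,144] [180,125,95] → 7 tapes.
Excess: 8 − 7 = 1.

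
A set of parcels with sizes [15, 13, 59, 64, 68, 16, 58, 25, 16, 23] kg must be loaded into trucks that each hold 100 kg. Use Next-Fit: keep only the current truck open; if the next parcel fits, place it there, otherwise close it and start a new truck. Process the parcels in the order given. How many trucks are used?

Put 15 kg in truck 1; 85 kg remain.
Put 13 kg in truck 1; 72 kg remain.
Put 59 kg in truck 1; 13 kg remain.
Put 64 kg in truck 2; 36 kg remain.
Put 68 kg in truck 3; 32 kg remain.
Put 16 kg in truck 3; 16 kg remain.
Put 58 kg in truck 4; 42 kg remain.
Put 25 kg in truck 4; 17 kg remain.
Put 16 kg in truck 4; 1 kg remain.
Put 23 kg in truck 5; 77 kg remain.

5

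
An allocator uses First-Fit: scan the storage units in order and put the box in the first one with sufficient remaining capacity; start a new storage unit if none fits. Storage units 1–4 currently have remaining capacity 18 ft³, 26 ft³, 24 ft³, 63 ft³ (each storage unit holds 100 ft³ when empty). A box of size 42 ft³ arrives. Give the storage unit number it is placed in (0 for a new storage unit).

4

Storage units with room: storage unit 4 (63 ft³).
The first with room is storage unit 4.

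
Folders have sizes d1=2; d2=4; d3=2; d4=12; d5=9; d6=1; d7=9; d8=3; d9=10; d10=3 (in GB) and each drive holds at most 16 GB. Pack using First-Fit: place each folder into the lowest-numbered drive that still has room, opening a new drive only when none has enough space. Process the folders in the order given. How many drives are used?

Put d1 (2 GB) in drive 1; 14 GB remain.
Put d2 (4 GB) in drive 1; 10 GB remain.
Put d3 (2 GB) in drive 1; 8 GB remain.
Put d4 (12 GB) in drive 2; 4 GB remain.
Put d5 (9 GB) in drive 3; 7 GB remain.
Put d6 (1 GB) in drive 1; 7 GB remain.
Put d7 (9 GB) in drive 4; 7 GB remain.
Put d8 (3 GB) in drive 1; 4 GB remain.
Put d9 (10 GB) in drive 5; 6 GB remain.
Put d10 (3 GB) in drive 1; 1 GB remain.
Final drives: [2,4,2,1,3,3] [12] [9] [9] [10].

5 drives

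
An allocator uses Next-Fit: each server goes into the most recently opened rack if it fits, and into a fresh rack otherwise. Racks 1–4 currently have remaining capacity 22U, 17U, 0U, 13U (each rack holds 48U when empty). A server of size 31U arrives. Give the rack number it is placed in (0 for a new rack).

0

Next-Fit only looks at rack 4, which has 13U free.
31U does not fit, so a new rack is opened.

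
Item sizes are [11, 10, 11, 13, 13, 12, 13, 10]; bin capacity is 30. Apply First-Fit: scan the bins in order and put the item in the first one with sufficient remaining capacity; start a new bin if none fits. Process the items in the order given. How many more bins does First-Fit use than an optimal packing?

First-Fit: [11,10] [11,13] [13,12] [13,10] → 4 bins.
Total size 93; any packing needs at least ⌈93/30⌉ = 4 bins.
So 4 is already optimal.

0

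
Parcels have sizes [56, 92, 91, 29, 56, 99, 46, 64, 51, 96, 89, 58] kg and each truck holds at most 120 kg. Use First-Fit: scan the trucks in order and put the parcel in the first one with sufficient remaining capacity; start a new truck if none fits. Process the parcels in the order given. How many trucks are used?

56 kg → truck 1 (remaining 64 kg)
92 kg → truck 2 (remaining 28 kg)
91 kg → truck 3 (remaining 29 kg)
29 kg → truck 1 (remaining 35 kg)
56 kg → truck 4 (remaining 64 kg)
99 kg → truck 5 (remaining 21 kg)
46 kg → truck 4 (remaining 18 kg)
64 kg → truck 6 (remaining 56 kg)
51 kg → truck 6 (remaining 5 kg)
96 kg → truck 7 (remaining 24 kg)
89 kg → truck 8 (remaining 31 kg)
58 kg → truck 9 (remaining 62 kg)

9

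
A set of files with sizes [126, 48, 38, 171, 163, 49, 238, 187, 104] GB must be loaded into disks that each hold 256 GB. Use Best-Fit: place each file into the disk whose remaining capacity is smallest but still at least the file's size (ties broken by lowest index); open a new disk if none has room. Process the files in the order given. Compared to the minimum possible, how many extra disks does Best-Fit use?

Best-Fit: [126,48,38] [171,49] [163] [238] [187] [104] → 6 disks.
Total size 1124 GB; any packing needs at least ⌈1124/256⌉ = 5 disks.
An optimal packing achieves that bound: [238] [187,49] [171,48] [163,38] [126,104] → 5 disks.
Excess: 6 − 5 = 1.

1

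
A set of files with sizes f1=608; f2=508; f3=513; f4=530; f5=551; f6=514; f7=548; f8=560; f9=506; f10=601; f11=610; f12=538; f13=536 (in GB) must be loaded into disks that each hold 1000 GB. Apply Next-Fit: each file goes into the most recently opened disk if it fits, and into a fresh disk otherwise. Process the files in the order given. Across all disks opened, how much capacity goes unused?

Put f1 (608 GB) in disk 1; 392 GB remain.
Put f2 (508 GB) in disk 2; 492 GB remain.
Put f3 (513 GB) in disk 3; 487 GB remain.
Put f4 (530 GB) in disk 4; 470 GB remain.
Put f5 (551 GB) in disk 5; 449 GB remain.
Put f6 (514 GB) in disk 6; 486 GB remain.
Put f7 (548 GB) in disk 7; 452 GB remain.
Put f8 (560 GB) in disk 8; 440 GB remain.
Put f9 (506 GB) in disk 9; 494 GB remain.
Put f10 (601 GB) in disk 10; 399 GB remain.
Put f11 (610 GB) in disk 11; 390 GB remain.
Put f12 (538 GB) in disk 12; 462 GB remain.
Put f13 (536 GB) in disk 13; 464 GB remain.
13 disks × 1000 GB = 13000 GB; used 7123 GB; unused 5877 GB.

5877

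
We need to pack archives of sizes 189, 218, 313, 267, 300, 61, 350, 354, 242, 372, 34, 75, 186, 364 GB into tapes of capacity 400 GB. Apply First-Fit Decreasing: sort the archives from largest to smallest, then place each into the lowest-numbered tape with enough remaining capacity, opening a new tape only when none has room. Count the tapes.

Sorted descending: 372, 364, 354, 350, 313, 300, 267, 242, 218, 189, 186, 75, 61, 34.
372 GB → tape 1 (remaining 28 GB)
364 GB → tape 2 (remaining 36 GB)
354 GB → tape 3 (remaining 46 GB)
350 GB → tape 4 (remaining 50 GB)
313 GB → tape 5 (remaining 87 GB)
300 GB → tape 6 (remaining 100 GB)
267 GB → tape 7 (remaining 133 GB)
242 GB → tape 8 (remaining 158 GB)
218 GB → tape 9 (remaining 182 GB)
189 GB → tape 10 (remaining 211 GB)
186 GB → tape 10 (remaining 25 GB)
75 GB → tape 5 (remaining 12 GB)
61 GB → tape 6 (remaining 39 GB)
34 GB → tape 2 (remaining 2 GB)
Final tapes: [372] [364,34] [354] [350] [313,75] [300,61] [267] [242] [218] [189,186].

10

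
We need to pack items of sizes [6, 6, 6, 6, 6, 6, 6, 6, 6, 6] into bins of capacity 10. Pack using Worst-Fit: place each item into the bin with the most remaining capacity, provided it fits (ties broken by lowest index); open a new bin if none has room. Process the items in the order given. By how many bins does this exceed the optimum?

Worst-Fit: [6] [6] [6] [6] [6] [6] [6] [6] [6] [6] → 10 bins.
10 items exceed 5 (half the capacity), and no two of those can share a bin, so at least 10 bins are needed.
So 10 is already optimal.

0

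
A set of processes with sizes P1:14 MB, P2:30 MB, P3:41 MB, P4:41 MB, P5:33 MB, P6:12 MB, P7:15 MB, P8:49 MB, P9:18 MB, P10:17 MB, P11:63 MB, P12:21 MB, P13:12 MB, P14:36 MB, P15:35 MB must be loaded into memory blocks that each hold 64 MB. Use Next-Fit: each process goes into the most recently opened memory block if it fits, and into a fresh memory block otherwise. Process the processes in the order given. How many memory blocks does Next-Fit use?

10

P1 (14 MB) → memory block 1 (remaining 50 MB)
P2 (30 MB) → memory block 1 (remaining 20 MB)
P3 (41 MB) → memory block 2 (remaining 23 MB)
P4 (41 MB) → memory block 3 (remaining 23 MB)
P5 (33 MB) → memory block 4 (remaining 31 MB)
P6 (12 MB) → memory block 4 (remaining 19 MB)
P7 (15 MB) → memory block 4 (remaining 4 MB)
P8 (49 MB) → memory block 5 (remaining 15 MB)
P9 (18 MB) → memory block 6 (remaining 46 MB)
P10 (17 MB) → memory block 6 (remaining 29 MB)
P11 (63 MB) → memory block 7 (remaining 1 MB)
P12 (21 MB) → memory block 8 (remaining 43 MB)
P13 (12 MB) → memory block 8 (remaining 31 MB)
P14 (36 MB) → memory block 9 (remaining 28 MB)
P15 (35 MB) → memory block 10 (remaining 29 MB)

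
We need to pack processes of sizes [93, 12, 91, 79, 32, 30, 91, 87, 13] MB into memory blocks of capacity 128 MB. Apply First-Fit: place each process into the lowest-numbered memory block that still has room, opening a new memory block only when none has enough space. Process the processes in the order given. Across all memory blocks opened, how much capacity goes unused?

112

Put 93 MB in memory block 1; 35 MB remain.
Put 12 MB in memory block 1; 23 MB remain.
Put 91 MB in memory block 2; 37 MB remain.
Put 79 MB in memory block 3; 49 MB remain.
Put 32 MB in memory block 2; 5 MB remain.
Put 30 MB in memory block 3; 19 MB remain.
Put 91 MB in memory block 4; 37 MB remain.
Put 87 MB in memory block 5; 41 MB remain.
Put 13 MB in memory block 1; 10 MB remain.
5 memory blocks × 128 MB = 640 MB; used 528 MB; unused 112 MB.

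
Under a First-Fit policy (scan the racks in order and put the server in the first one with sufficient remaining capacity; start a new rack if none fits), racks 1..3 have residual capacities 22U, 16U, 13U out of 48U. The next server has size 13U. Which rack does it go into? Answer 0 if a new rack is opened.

1

Racks with room: rack 1 (22U), rack 2 (16U), rack 3 (13U).
The first with room is rack 1.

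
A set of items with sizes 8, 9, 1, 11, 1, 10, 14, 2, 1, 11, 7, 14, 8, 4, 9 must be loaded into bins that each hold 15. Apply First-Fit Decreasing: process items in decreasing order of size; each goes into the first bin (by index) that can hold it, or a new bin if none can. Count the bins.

9 bins

Sorted descending: 14, 14, 11, 11, 10, 9, 9, 8, 8, 7, 4, 2, 1, 1, 1.
14 → bin 1 (remaining 1)
14 → bin 2 (remaining 1)
11 → bin 3 (remaining 4)
11 → bin 4 (remaining 4)
10 → bin 5 (remaining 5)
9 → bin 6 (remaining 6)
9 → bin 7 (remaining 6)
8 → bin 8 (remaining 7)
8 → bin 9 (remaining 7)
7 → bin 8 (remaining 0)
4 → bin 3 (remaining 0)
2 → bin 4 (remaining 2)
1 → bin 1 (remaining 0)
1 → bin 2 (remaining 0)
1 → bin 4 (remaining 1)
Final bins: [14,1] [14,1] [11,4] [11,2,1] [10] [9] [9] [8,7] [8].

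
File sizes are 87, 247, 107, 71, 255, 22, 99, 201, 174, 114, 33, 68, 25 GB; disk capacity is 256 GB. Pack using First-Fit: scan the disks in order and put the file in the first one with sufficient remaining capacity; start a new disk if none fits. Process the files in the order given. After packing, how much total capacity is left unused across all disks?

289

87 GB → disk 1 (remaining 169 GB)
247 GB → disk 2 (remaining 9 GB)
107 GB → disk 1 (remaining 62 GB)
71 GB → disk 3 (remaining 185 GB)
255 GB → disk 4 (remaining 1 GB)
22 GB → disk 1 (remaining 40 GB)
99 GB → disk 3 (remaining 86 GB)
201 GB → disk 5 (remaining 55 GB)
174 GB → disk 6 (remaining 82 GB)
114 GB → disk 7 (remaining 142 GB)
33 GB → disk 1 (remaining 7 GB)
68 GB → disk 3 (remaining 18 GB)
25 GB → disk 5 (remaining 30 GB)
7 disks × 256 GB = 1792 GB; used 1503 GB; unused 289 GB.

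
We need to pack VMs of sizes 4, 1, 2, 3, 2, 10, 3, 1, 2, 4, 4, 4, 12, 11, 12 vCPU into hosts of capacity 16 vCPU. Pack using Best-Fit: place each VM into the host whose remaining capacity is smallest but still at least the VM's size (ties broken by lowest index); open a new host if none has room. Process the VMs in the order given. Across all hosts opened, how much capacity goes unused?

host 1: place 4 vCPU, 12 vCPU left
host 1: place 1 vCPU, 11 vCPU left
host 1: place 2 vCPU, 9 vCPU left
host 1: place 3 vCPU, 6 vCPU left
host 1: place 2 vCPU, 4 vCPU left
host 2: place 10 vCPU, 6 vCPU left
host 1: place 3 vCPU, 1 vCPU left
host 1: place 1 vCPU, 0 vCPU left
host 2: place 2 vCPU, 4 vCPU left
host 2: place 4 vCPU, 0 vCPU left
host 3: place 4 vCPU, 12 vCPU left
host 3: place 4 vCPU, 8 vCPU left
host 4: place 12 vCPU, 4 vCPU left
host 5: place 11 vCPU, 5 vCPU left
host 6: place 12 vCPU, 4 vCPU left
6 hosts × 16 vCPU = 96 vCPU; used 75 vCPU; unused 21 vCPU.

21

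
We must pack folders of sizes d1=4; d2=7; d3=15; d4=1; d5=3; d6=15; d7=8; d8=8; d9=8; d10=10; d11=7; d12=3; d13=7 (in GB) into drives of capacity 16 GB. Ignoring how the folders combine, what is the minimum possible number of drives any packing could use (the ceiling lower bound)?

Total size = 4 + 7 + 15 + 1 + 3 + 15 + 8 + 8 + 8 + 10 + 7 + 3 + 7 = 96 GB.
⌈96 / 16⌉ = 6.

6 drives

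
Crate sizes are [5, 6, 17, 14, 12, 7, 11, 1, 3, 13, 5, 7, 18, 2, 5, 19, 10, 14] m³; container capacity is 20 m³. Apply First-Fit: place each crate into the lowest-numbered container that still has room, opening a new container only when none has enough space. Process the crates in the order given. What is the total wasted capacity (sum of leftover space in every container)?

container 1: place 5 m³, 15 m³ left
container 1: place 6 m³, 9 m³ left
container 2: place 17 m³, 3 m³ left
container 3: place 14 m³, 6 m³ left
container 4: place 12 m³, 8 m³ left
container 1: place 7 m³, 2 m³ left
container 5: place 11 m³, 9 m³ left
container 1: place 1 m³, 1 m³ left
container 2: place 3 m³, 0 m³ left
container 6: place 13 m³, 7 m³ left
container 3: place 5 m³, 1 m³ left
container 4: place 7 m³, 1 m³ left
container 7: place 18 m³, 2 m³ left
container 5: place 2 m³, 7 m³ left
container 5: place 5 m³, 2 m³ left
container 8: place 19 m³, 1 m³ left
container 9: place 10 m³, 10 m³ left
container 10: place 14 m³, 6 m³ left
10 containers × 20 m³ = 200 m³; used 169 m³; unused 31 m³.

31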